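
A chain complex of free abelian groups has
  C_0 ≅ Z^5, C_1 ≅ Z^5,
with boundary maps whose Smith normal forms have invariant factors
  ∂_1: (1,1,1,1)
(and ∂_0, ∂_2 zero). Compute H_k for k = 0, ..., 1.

H_0 = Z,  H_1 = Z.

H_0: b_0 = 5 − 0 − 4 = 1; torsion from ∂_1 factors > 1: none. So H_0 = Z.
H_1: b_1 = 5 − 4 − 0 = 1; torsion from ∂_2 factors > 1: none. So H_1 = Z.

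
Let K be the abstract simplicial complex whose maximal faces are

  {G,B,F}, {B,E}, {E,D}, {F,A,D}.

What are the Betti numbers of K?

b_0 = 1, b_1 = 1, b_2 = 0.

We work with the vertex ordering A < B < D < E < F < G. The simplices of K, each written with vertices in increasing order, are:

  0-simplices (6): A, B, D, E, F, G
  1-simplices (8): AD, AF, BE, BF, BG, DE, DF, FG
  2-simplices (2): ADF, BFG

giving chain groups C_0 ≅ Z^6, C_1 ≅ Z^8, C_2 ≅ Z^2.

Boundary ∂_1: C_1 → C_0 sends each edge [p,q] (with p < q) to q − p. For instance
  ∂AF = F − A.
The 6×8 boundary matrix has rank 5 and Smith normal form diag(1,1,1,1,1).

Boundary ∂_2: C_2 → C_1 acts by ∂[p,q,r] = [q,r] − [p,r] + [p,q]. For instance
  ∂BFG = FG − BG + BF,
  ∂ADF = DF − AF + AD.
The 8×2 boundary matrix has rank 2 and Smith normal form diag(1,1).

From H_k ≅ ker(∂_k) / im(∂_{k+1}) we obtain:

  H_0: rank C_0 − rank ∂_1 = 6 − 5 = 1, and the invariant factors of ∂_1 are all 1, so H_0 ≅ Z.
  H_1: rank ker ∂_1 − rank ∂_2 = (8 − 5) − 2 = 1, and the invariant factors of ∂_2 are all 1, so H_1 ≅ Z.
  H_2: rank ker ∂_2 − rank ∂_3 = (2 − 2) − 0 = 0, and there is no ∂_3, so H_2 ≅ 0.

As a check, the Euler characteristic is 6 − 8 + 2 = 0, which agrees with 1 − 1 + 0 = 0.

Hence the Betti numbers are b_0 = 1, b_1 = 1, b_2 = 0.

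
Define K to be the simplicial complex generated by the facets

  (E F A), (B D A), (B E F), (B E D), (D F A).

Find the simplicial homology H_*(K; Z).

Fix the vertex order A < B < D < E < F and write every simplex with vertices in increasing order. Then dim K = 2 and the simplices of K are:

  0-simplices (5): A, B, D, E, F
  1-simplices (10): AB, AD, AE, AF, BD, BE, BF, DE, DF, EF
  2-simplices (5): ABD, ADF, AEF, BDE, BEF

giving chain groups C_0 ≅ Z^5, C_1 ≅ Z^10, C_2 ≅ Z^5.

Boundary ∂_1: C_1 → C_0 is given by ∂[p,q] = [q] − [p]. For instance
  ∂EF = F − E.
The resulting 5×10 matrix has rank 4, and its Smith normal form has invariant factors (1,1,1,1).

∂_2: C_2 → C_1 acts by ∂[p,q,r] = [q,r] − [p,r] + [p,q]. For instance
  ∂BEF = EF − BF + BE,
  ∂ABD = BD − AD + AB.
The 10×5 boundary matrix has rank 5 and Smith normal form diag(1,1,1,1,1).

Now H_k = ker ∂_k / im ∂_{k+1}, so:

  H_0: rank C_0 − rank ∂_1 = 5 − 4 = 1, and the invariant factors of ∂_1 are all 1, so H_0 ≅ Z.
  H_1: rank ker ∂_1 − rank ∂_2 = (10 − 4) − 5 = 1, and the invariant factors of ∂_2 are all 1, so H_1 ≅ Z.
  H_2: rank ker ∂_2 − rank ∂_3 = (5 − 5) − 0 = 0, and there is no ∂_3, so H_2 ≅ 0.

(K is a triangulation of the Möbius band.)

H_0 ≅ Z,  H_1 ≅ Z,  H_2 = 0.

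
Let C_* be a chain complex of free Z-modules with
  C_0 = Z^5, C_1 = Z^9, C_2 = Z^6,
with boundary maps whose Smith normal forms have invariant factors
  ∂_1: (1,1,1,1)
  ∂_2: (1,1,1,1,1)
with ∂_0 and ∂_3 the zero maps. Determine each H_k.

H_0: b_0 = 5 − 0 − 4 = 1; torsion from ∂_1 factors > 1: none. So H_0 = Z.
H_1: b_1 = 9 − 4 − 5 = 0; torsion from ∂_2 factors > 1: none. So H_1 = 0.
H_2: b_2 = 6 − 5 − 0 = 1; torsion from ∂_3 factors > 1: none. So H_2 = Z.

H_0 = Z,  H_1 = 0,  H_2 = Z.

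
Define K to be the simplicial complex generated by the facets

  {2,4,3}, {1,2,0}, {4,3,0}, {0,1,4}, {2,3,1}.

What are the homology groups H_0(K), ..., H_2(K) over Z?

Fix the vertex order 0 < 1 < 2 < 3 < 4 and write every simplex with vertices in increasing order. Then dim K = 2 and the simplices of K are:

  0-simplices (5): [0], [1], [2], [3], [4]
  1-simplices (10): [0,1], [0,2], [0,3], [0,4], [1,2], [1,3], [1,4], [2,3], [2,4], [3,4]
  2-simplices (5): [0,1,2], [0,1,4], [0,3,4], [1,2,3], [2,3,4]

giving chain groups C_0 ≅ Z^5, C_1 ≅ Z^10, C_2 ≅ Z^5.

The boundary map ∂_1: C_1 → C_0 maps an edge to its endpoints' difference, ∂[p,q] = q − p. For instance
  ∂[0,2] = [2] − [0].
This gives a 5×10 integer matrix of rank 4; reducing to Smith normal form yields diagonal entries (1,1,1,1).

Boundary ∂_2: C_2 → C_1 acts by ∂[p,q,r] = [q,r] − [p,r] + [p,q]. For instance
  ∂[2,3,4] = [3,4] − [2,4] + [2,3],
  ∂[1,2,3] = [2,3] − [1,3] + [1,2].
This gives a 10×5 integer matrix of rank 5; reducing to Smith normal form yields diagonal entries (1,1,1,1,1).

Reading off H_k = ker ∂_k / im ∂_{k+1}:

  H_0: rank C_0 − rank ∂_1 = 5 − 4 = 1, and the invariant factors of ∂_1 are all 1, so H_0 = Z.
  H_1: rank ker ∂_1 − rank ∂_2 = (10 − 4) − 5 = 1, and the invariant factors of ∂_2 are all 1, so H_1 = Z.
  H_2: rank ker ∂_2 − rank ∂_3 = (5 − 5) − 0 = 0, and there is no ∂_3, so H_2 = 0.

H_0 ≅ Z,  H_1 ≅ Z,  H_2 = 0.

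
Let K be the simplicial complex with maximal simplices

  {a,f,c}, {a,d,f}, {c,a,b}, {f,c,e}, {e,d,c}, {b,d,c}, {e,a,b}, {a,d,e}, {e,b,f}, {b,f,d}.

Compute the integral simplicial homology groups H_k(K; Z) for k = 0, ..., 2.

H_0 = Z,  H_1 = Z/2Z,  H_2 = 0.

K has 6 vertices, 15 edges, 10 triangles.
rank ∂_0 = 0, rank ∂_1 = 5 ⇒ b_0 = 6 − 0 − 5 = 1; all invariant factors of ∂_1 are 1 so no torsion. So H_0 ≅ Z.
rank ∂_1 = 5, rank ∂_2 = 10 ⇒ b_1 = 15 − 5 − 10 = 0; ∂_2 has invariant factor(s) [2] giving torsion. So H_1 ≅ Z/2Z.
rank ∂_2 = 10, rank ∂_3 = 0 ⇒ b_2 = 10 − 10 − 0 = 0. So H_2 ≅ 0.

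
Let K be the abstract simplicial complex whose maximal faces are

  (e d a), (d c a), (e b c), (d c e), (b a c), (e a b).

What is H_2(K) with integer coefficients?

We work with the vertex ordering a < b < c < d < e. The simplices of K, each written with vertices in increasing order, are:

  0-simplices (5): a, b, c, d, e
  1-simplices (9): ab, ac, ad, ae, bc, be, cd, ce, de
  2-simplices (6): abc, abe, acd, ade, bce, cde

so the chain groups are C_0 ≅ Z^5, C_1 ≅ Z^9, C_2 ≅ Z^6.

∂_1: C_1 → C_0 is given by ∂[p,q] = [q] − [p].
The 5×9 boundary matrix has rank 4 and Smith normal form diag(1,1,1,1).

∂_2: C_2 → C_1 acts by ∂[p,q,r] = [q,r] − [p,r] + [p,q]. For instance
  ∂cde = de − ce + cd,
  ∂abc = bc − ac + ab.
The resulting 9×6 matrix has rank 5, and its Smith normal form has invariant factors (1,1,1,1,1).

Now H_k = ker ∂_k / im ∂_{k+1}, so:

  H_2: rank ker ∂_2 − rank ∂_3 = (6 − 5) − 0 = 1, and there is no ∂_3, so H_2 = Z.

(K is a triangulation of the 2-sphere S^2.)

H_2 ≅ Z.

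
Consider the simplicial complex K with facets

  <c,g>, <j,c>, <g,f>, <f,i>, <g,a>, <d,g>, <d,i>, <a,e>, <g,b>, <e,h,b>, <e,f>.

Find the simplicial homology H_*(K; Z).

Take the total order a < b < c < d < e < f < g < h < i < j on the vertex set. Then K (dimension 2) consists of the simplices:

  0-simplices (10): a, b, c, d, e, f, g, h, i, j
  1-simplices (13): ae, ag, be, bg, bh, cg, cj, dg, di, ef, eh, fg, fi
  2-simplices (1): beh

so the chain groups are C_0 ≅ Z^10, C_1 ≅ Z^13, C_2 ≅ Z^1.

∂_1: C_1 → C_0 is given by ∂[p,q] = [q] − [p].
As a 10×13 matrix over Z this has rank 9, with invariant factors (1,1,1,1,1,1,1,1,1).

∂_2: C_2 → C_1 sends each 2-simplex [p,q,r] to [q,r] − [p,r] + [p,q]. For instance
  ∂beh = eh − bh + be.
As a 13×1 matrix over Z this has rank 1, with invariant factors (1).

Reading off H_k = ker ∂_k / im ∂_{k+1}:

  H_0: rank C_0 − rank ∂_1 = 10 − 9 = 1, and the invariant factors of ∂_1 are all 1, so H_0 ≅ Z.
  H_1: rank ker ∂_1 − rank ∂_2 = (13 − 9) − 1 = 3, and the invariant factors of ∂_2 are all 1, so H_1 ≅ Z^3.
  H_2: rank ker ∂_2 − rank ∂_3 = (1 − 1) − 0 = 0, and there is no ∂_3, so H_2 ≅ 0.

As a check, the Euler characteristic is 10 − 13 + 1 = -2, which agrees with 1 − 3 + 0 = -2.

H_0 = Z,  H_1 = Z^3,  H_2 = 0.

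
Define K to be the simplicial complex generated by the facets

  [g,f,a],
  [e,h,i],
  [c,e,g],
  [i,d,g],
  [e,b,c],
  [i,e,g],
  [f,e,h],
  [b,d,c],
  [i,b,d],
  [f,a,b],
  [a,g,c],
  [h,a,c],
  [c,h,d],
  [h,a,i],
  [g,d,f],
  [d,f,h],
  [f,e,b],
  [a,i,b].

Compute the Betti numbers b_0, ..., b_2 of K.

We work with the vertex ordering a < b < c < d < e < f < g < h < i. The simplices of K, each written with vertices in increasing order, are:

  0-simplices (9): a, b, c, d, e, f, g, h, i
  1-simplices (27): ab, ac, af, ag, ah, ai, bc, bd, be, bf, bi, cd, ce, cg, ch, df, dg, dh, di, ef, eg, eh, ei, fg, fh, gi, hi
  2-simplices (18): abf, abi, acg, ach, afg, ahi, bcd, bce, bdi, bef, cdh, ceg, dfg, dfh, dgi, efh, egi, ehi

giving chain groups C_0 ≅ Z^9, C_1 ≅ Z^27, C_2 ≅ Z^18.

The boundary map ∂_1: C_1 → C_0 sends each edge [p,q] (with p < q) to q − p. For instance
  ∂be = e − b.
The 9×27 boundary matrix has rank 8 and Smith normal form diag(1,1,1,1,1,1,1,1).

∂_2: C_2 → C_1 maps a triangle to the signed sum of its edges. For instance
  ∂ach = ch − ah + ac,
  ∂cdh = dh − ch + cd.
The 27×18 boundary matrix has rank 17 and Smith normal form diag(1,1,1,1,1,1,1,1,1,1,1,1,1,1,1,1,1).

Now H_k = ker ∂_k / im ∂_{k+1}, so:

  H_0: rank C_0 − rank ∂_1 = 9 − 8 = 1, and the invariant factors of ∂_1 are all 1, so H_0 = Z.
  H_1: rank ker ∂_1 − rank ∂_2 = (27 − 8) − 17 = 2, and the invariant factors of ∂_2 are all 1, so H_1 = Z^2.
  H_2: rank ker ∂_2 − rank ∂_3 = (18 − 17) − 0 = 1, and there is no ∂_3, so H_2 = Z.

Hence the Betti numbers are b_0 = 1, b_1 = 2, b_2 = 1.

b_0 = 1, b_1 = 2, b_2 = 1.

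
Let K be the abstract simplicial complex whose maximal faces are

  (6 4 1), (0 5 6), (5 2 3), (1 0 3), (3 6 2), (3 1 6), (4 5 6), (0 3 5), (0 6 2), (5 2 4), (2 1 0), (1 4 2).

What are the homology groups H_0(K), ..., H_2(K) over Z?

H_0 = Z,  H_1 = Z_2,  H_2 = 0.

Take the total order 0 < 1 < 2 < 3 < 4 < 5 < 6 on the vertex set. Then K (dimension 2) consists of the simplices:

  0-simplices (7): [0], [1], [2], [3], [4], [5], [6]
  1-simplices (18): [0,1], [0,2], [0,3], [0,5], [0,6], [1,2], [1,3], [1,4], [1,6], [2,3], [2,4], [2,5], [2,6], [3,5], [3,6], [4,5], [4,6], [5,6]
  2-simplices (12): [0,1,2], [0,1,3], [0,2,6], [0,3,5], [0,5,6], [1,2,4], [1,3,6], [1,4,6], [2,3,5], [2,3,6], [2,4,5], [4,5,6]

Hence C_0 ≅ Z^7, C_1 ≅ Z^18, C_2 ≅ Z^12.

The boundary map ∂_1: C_1 → C_0 maps an edge to its endpoints' difference, ∂[p,q] = q − p. For instance
  ∂[0,6] = [6] − [0].
The 7×18 boundary matrix has rank 6 and Smith normal form diag(1,1,1,1,1,1).

∂_2: C_2 → C_1 sends each 2-simplex [p,q,r] to [q,r] − [p,r] + [p,q]. For instance
  ∂[0,1,3] = [1,3] − [0,3] + [0,1],
  ∂[0,5,6] = [5,6] − [0,6] + [0,5].
The 18×12 boundary matrix has rank 12 and Smith normal form diag(1,1,1,1,1,1,1,1,1,1,1,2).

Reading off H_k = ker ∂_k / im ∂_{k+1}:

  H_0: rank C_0 − rank ∂_1 = 7 − 6 = 1, and the invariant factors of ∂_1 are all 1, so H_0 ≅ Z.
  H_1: rank ker ∂_1 − rank ∂_2 = (18 − 6) − 12 = 0, and ∂_2 has invariant factor 2 > 1, so H_1 ≅ Z_2.
  H_2: rank ker ∂_2 − rank ∂_3 = (12 − 12) − 0 = 0, and there is no ∂_3, so H_2 ≅ 0.

(K is a triangulation of the real projective plane RP^2.)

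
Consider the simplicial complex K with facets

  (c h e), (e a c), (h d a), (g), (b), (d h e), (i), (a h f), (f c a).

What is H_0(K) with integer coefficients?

H_0 = Z^4.

Order the vertices as a < b < c < d < e < f < g < h < i. Listing each simplex with vertices in this order, K has dimension 2 with simplices:

  0-simplices (9): a, b, c, d, e, f, g, h, i
  1-simplices (12): ac, ad, ae, af, ah, ce, cf, ch, de, dh, eh, fh
  2-simplices (6): ace, acf, adh, afh, ceh, deh

so the chain groups are C_0 ≅ Z^9, C_1 ≅ Z^12, C_2 ≅ Z^6.

Boundary ∂_1: C_1 → C_0 maps an edge to its endpoints' difference, ∂[p,q] = q − p. For instance
  ∂ce = e − c.
The resulting 9×12 matrix has rank 5, and its Smith normal form has invariant factors (1,1,1,1,1).

The boundary map ∂_2: C_2 → C_1 sends each 2-simplex [p,q,r] to [q,r] − [p,r] + [p,q]. For instance
  ∂ace = ce − ae + ac,
  ∂deh = eh − dh + de.
This gives a 12×6 integer matrix of rank 6; reducing to Smith normal form yields diagonal entries (1,1,1,1,1,1).

Now H_k = ker ∂_k / im ∂_{k+1}, so:

  H_0: rank C_0 − rank ∂_1 = 9 − 5 = 4, and the invariant factors of ∂_1 are all 1, so H_0 = Z^4.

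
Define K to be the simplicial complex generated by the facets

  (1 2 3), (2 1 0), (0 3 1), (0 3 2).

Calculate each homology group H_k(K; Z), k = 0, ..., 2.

H_0 = Z,  H_1 = 0,  H_2 = Z.

Order the vertices as 0 < 1 < 2 < 3. Listing each simplex with vertices in this order, K has dimension 2 with simplices:

  0-simplices (4): [0], [1], [2], [3]
  1-simplices (6): [0,1], [0,2], [0,3], [1,2], [1,3], [2,3]
  2-simplices (4): [0,1,2], [0,1,3], [0,2,3], [1,2,3]

giving chain groups C_0 ≅ Z^4, C_1 ≅ Z^6, C_2 ≅ Z^4.

Boundary ∂_1: C_1 → C_0 maps an edge to its endpoints' difference, ∂[p,q] = q − p.
As a 4×6 matrix over Z this has rank 3, with invariant factors (1,1,1).

∂_2: C_2 → C_1 sends each 2-simplex [p,q,r] to [q,r] − [p,r] + [p,q]. For instance
  ∂[0,1,2] = [1,2] − [0,2] + [0,1],
  ∂[0,2,3] = [2,3] − [0,3] + [0,2].
As a 6×4 matrix over Z this has rank 3, with invariant factors (1,1,1).

From H_k ≅ ker(∂_k) / im(∂_{k+1}) we obtain:

  H_0: rank C_0 − rank ∂_1 = 4 − 3 = 1, and the invariant factors of ∂_1 are all 1, so H_0 = Z.
  H_1: rank ker ∂_1 − rank ∂_2 = (6 − 3) − 3 = 0, and the invariant factors of ∂_2 are all 1, so H_1 = 0.
  H_2: rank ker ∂_2 − rank ∂_3 = (4 − 3) − 0 = 1, and there is no ∂_3, so H_2 = Z.

As a check, the Euler characteristic is 4 − 6 + 4 = 2, which agrees with 1 − 0 + 1 = 2.
(K is a triangulation of the 2-sphere S^2.)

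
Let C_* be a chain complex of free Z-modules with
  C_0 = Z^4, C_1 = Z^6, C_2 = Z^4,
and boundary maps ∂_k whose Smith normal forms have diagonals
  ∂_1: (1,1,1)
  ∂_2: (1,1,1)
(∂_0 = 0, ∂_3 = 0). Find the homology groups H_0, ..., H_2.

H_0 ≅ Z,  H_1 = 0,  H_2 ≅ Z.

H_0: b_0 = 4 − 0 − 3 = 1; torsion from ∂_1 factors > 1: none. So H_0 ≅ Z.
H_1: b_1 = 6 − 3 − 3 = 0; torsion from ∂_2 factors > 1: none. So H_1 ≅ 0.
H_2: b_2 = 4 − 3 − 0 = 1; torsion from ∂_3 factors > 1: none. So H_2 ≅ Z.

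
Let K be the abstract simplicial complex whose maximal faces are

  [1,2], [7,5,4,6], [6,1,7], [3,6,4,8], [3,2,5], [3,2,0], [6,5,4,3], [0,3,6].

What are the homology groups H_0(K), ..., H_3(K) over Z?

H_0 ≅ Z,  H_1 ≅ Z,  H_2 = 0,  H_3 = 0.

Take the total order 0 < 1 < 2 < 3 < 4 < 5 < 6 < 7 < 8 on the vertex set. Then K (dimension 3) consists of the simplices:

  0-simplices (9): [0], [1], [2], [3], [4], [5], [6], [7], [8]
  1-simplices (20): [0,2], [0,3], [0,6], [1,2], [1,6], [1,7], [2,3], [2,5], [3,4], [3,5], [3,6], [3,8], [4,5], [4,6], [4,7], [4,8], [5,6], [5,7], [6,7], [6,8]
  2-simplices (14): [0,2,3], [0,3,6], [1,6,7], [2,3,5], [3,4,5], [3,4,6], [3,4,8], [3,5,6], [3,6,8], [4,5,6], [4,5,7], [4,6,7], [4,6,8], [5,6,7]
  3-simplices (3): [3,4,5,6], [3,4,6,8], [4,5,6,7]

giving chain groups C_0 ≅ Z^9, C_1 ≅ Z^20, C_2 ≅ Z^14, C_3 ≅ Z^3.

The boundary map ∂_1: C_1 → C_0 sends each edge [p,q] (with p < q) to q − p. For instance
  ∂[0,6] = [6] − [0].
This gives a 9×20 integer matrix of rank 8; reducing to Smith normal form yields diagonal entries (1,1,1,1,1,1,1,1).

∂_2: C_2 → C_1 maps a triangle to the signed sum of its edges. For instance
  ∂[4,5,7] = [5,7] − [4,7] + [4,5],
  ∂[2,3,5] = [3,5] − [2,5] + [2,3].
The resulting 20×14 matrix has rank 11, and its Smith normal form has invariant factors (1,1,1,1,1,1,1,1,1,1,1).

The boundary map ∂_3: C_3 → C_2 sends each 3-simplex σ to the alternating sum Σ_i (−1)^i (σ with its i-th vertex removed). For instance
  ∂[3,4,6,8] = [4,6,8] − [3,6,8] + [3,4,8] − [3,4,6],
  ∂[3,4,5,6] = [4,5,6] − [3,5,6] + [3,4,6] − [3,4,5].
This gives a 14×3 integer matrix of rank 3; reducing to Smith normal form yields diagonal entries (1,1,1).

Computing H_k = (kernel of ∂_k) / (image of ∂_{k+1}):

  H_0: rank C_0 − rank ∂_1 = 9 − 8 = 1, and the invariant factors of ∂_1 are all 1, so H_0 ≅ Z.
  H_1: rank ker ∂_1 − rank ∂_2 = (20 − 8) − 11 = 1, and the invariant factors of ∂_2 are all 1, so H_1 ≅ Z.
  H_2: rank ker ∂_2 − rank ∂_3 = (14 − 11) − 3 = 0, and the invariant factors of ∂_3 are all 1, so H_2 ≅ 0.
  H_3: rank ker ∂_3 − rank ∂_4 = (3 − 3) − 0 = 0, and there is no ∂_4, so H_3 ≅ 0.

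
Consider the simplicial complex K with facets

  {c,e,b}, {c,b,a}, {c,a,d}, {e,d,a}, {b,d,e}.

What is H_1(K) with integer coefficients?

H_1 = Z.

We work with the vertex ordering a < b < c < d < e. The simplices of K, each written with vertices in increasing order, are:

  0-simplices (5): a, b, c, d, e
  1-simplices (10): ab, ac, ad, ae, bc, bd, be, cd, ce, de
  2-simplices (5): abc, acd, ade, bce, bde

so the chain groups are C_0 ≅ Z^5, C_1 ≅ Z^10, C_2 ≅ Z^5.

Boundary ∂_1: C_1 → C_0 maps an edge to its endpoints' difference, ∂[p,q] = q − p.
The resulting 5×10 matrix has rank 4, and its Smith normal form has invariant factors (1,1,1,1).

∂_2: C_2 → C_1 maps a triangle to the signed sum of its edges. For instance
  ∂ade = de − ae + ad,
  ∂acd = cd − ad + ac.
As a 10×5 matrix over Z this has rank 5, with invariant factors (1,1,1,1,1).

Reading off H_k = ker ∂_k / im ∂_{k+1}:

  H_1: rank ker ∂_1 − rank ∂_2 = (10 − 4) − 5 = 1, and the invariant factors of ∂_2 are all 1, so H_1 = Z.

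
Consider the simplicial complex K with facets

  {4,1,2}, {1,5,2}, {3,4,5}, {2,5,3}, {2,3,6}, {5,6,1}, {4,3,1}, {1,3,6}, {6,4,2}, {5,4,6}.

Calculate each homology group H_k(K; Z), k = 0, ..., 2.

H_0 = Z,  H_1 = Z/2Z,  H_2 = 0.

K has 6 vertices, 15 edges, 10 triangles.
rank ∂_0 = 0, rank ∂_1 = 5 ⇒ b_0 = 6 − 0 − 5 = 1; all invariant factors of ∂_1 are 1 so no torsion. So H_0 = Z.
rank ∂_1 = 5, rank ∂_2 = 10 ⇒ b_1 = 15 − 5 − 10 = 0; ∂_2 has invariant factor(s) [2] giving torsion. So H_1 = Z/2Z.
rank ∂_2 = 10, rank ∂_3 = 0 ⇒ b_2 = 10 − 10 − 0 = 0. So H_2 = 0.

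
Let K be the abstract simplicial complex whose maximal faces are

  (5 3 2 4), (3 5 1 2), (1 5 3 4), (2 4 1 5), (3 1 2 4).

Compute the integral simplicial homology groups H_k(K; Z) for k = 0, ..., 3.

H_0 ≅ Z,  H_1 = 0,  H_2 = 0,  H_3 ≅ Z.

We work with the vertex ordering 1 < 2 < 3 < 4 < 5. The simplices of K, each written with vertices in increasing order, are:

  0-simplices (5): [1], [2], [3], [4], [5]
  1-simplices (10): [1,2], [1,3], [1,4], [1,5], [2,3], [2,4], [2,5], [3,4], [3,5], [4,5]
  2-simplices (10): [1,2,3], [1,2,4], [1,2,5], [1,3,4], [1,3,5], [1,4,5], [2,3,4], [2,3,5], [2,4,5], [3,4,5]
  3-simplices (5): [1,2,3,4], [1,2,3,5], [1,2,4,5], [1,3,4,5], [2,3,4,5]

giving chain groups C_0 ≅ Z^5, C_1 ≅ Z^10, C_2 ≅ Z^10, C_3 ≅ Z^5.

∂_1: C_1 → C_0 sends each edge [p,q] (with p < q) to q − p. For instance
  ∂[4,5] = [5] − [4].
The 5×10 boundary matrix has rank 4 and Smith normal form diag(1,1,1,1).

Boundary ∂_2: C_2 → C_1 maps a triangle to the signed sum of its edges. For instance
  ∂[1,2,5] = [2,5] − [1,5] + [1,2],
  ∂[2,3,5] = [3,5] − [2,5] + [2,3].
This gives a 10×10 integer matrix of rank 6; reducing to Smith normal form yields diagonal entries (1,1,1,1,1,1).

Boundary ∂_3: C_3 → C_2 sends each 3-simplex σ to the alternating sum Σ_i (−1)^i (σ with its i-th vertex removed). For instance
  ∂[1,2,3,5] = [2,3,5] − [1,3,5] + [1,2,5] − [1,2,3],
  ∂[1,3,4,5] = [3,4,5] − [1,4,5] + [1,3,5] − [1,3,4].
As a 10×5 matrix over Z this has rank 4, with invariant factors (1,1,1,1).

Now H_k = ker ∂_k / im ∂_{k+1}, so:

  H_0: rank C_0 − rank ∂_1 = 5 − 4 = 1, and the invariant factors of ∂_1 are all 1, so H_0 = Z.
  H_1: rank ker ∂_1 − rank ∂_2 = (10 − 4) − 6 = 0, and the invariant factors of ∂_2 are all 1, so H_1 = 0.
  H_2: rank ker ∂_2 − rank ∂_3 = (10 − 6) − 4 = 0, and the invariant factors of ∂_3 are all 1, so H_2 = 0.
  H_3: rank ker ∂_3 − rank ∂_4 = (5 − 4) − 0 = 1, and there is no ∂_4, so H_3 = Z.

As a check, the Euler characteristic is 5 − 10 + 10 − 5 = 0, which agrees with 1 − 0 + 0 − 1 = 0.
(K is a triangulation of the 3-sphere S^3.)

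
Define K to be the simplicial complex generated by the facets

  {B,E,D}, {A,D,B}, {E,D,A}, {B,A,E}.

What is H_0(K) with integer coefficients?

H_0 ≅ Z.

We work with the vertex ordering A < B < D < E. The simplices of K, each written with vertices in increasing order, are:

  0-simplices (4): A, B, D, E
  1-simplices (6): AB, AD, AE, BD, BE, DE
  2-simplices (4): ABD, ABE, ADE, BDE

so the chain groups are C_0 ≅ Z^4, C_1 ≅ Z^6, C_2 ≅ Z^4.

The boundary map ∂_1: C_1 → C_0 is given by ∂[p,q] = [q] − [p].
The resulting 4×6 matrix has rank 3, and its Smith normal form has invariant factors (1,1,1).

Boundary ∂_2: C_2 → C_1 sends each 2-simplex [p,q,r] to [q,r] − [p,r] + [p,q]. For instance
  ∂ADE = DE − AE + AD,
  ∂ABD = BD − AD + AB.
As a 6×4 matrix over Z this has rank 3, with invariant factors (1,1,1).

Computing H_k = (kernel of ∂_k) / (image of ∂_{k+1}):

  H_0: rank C_0 − rank ∂_1 = 4 − 3 = 1, and the invariant factors of ∂_1 are all 1, so H_0 = Z.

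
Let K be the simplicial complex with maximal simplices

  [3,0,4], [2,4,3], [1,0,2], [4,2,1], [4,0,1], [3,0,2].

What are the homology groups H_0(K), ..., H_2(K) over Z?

K has 5 vertices, 9 edges, 6 triangles.
rank ∂_0 = 0, rank ∂_1 = 4 ⇒ b_0 = 5 − 0 − 4 = 1; all invariant factors of ∂_1 are 1 so no torsion. So H_0 = Z.
rank ∂_1 = 4, rank ∂_2 = 5 ⇒ b_1 = 9 − 4 − 5 = 0; all invariant factors of ∂_2 are 1 so no torsion. So H_1 = 0.
rank ∂_2 = 5, rank ∂_3 = 0 ⇒ b_2 = 6 − 5 − 0 = 1. So H_2 = Z.

H_0 ≅ Z,  H_1 = 0,  H_2 ≅ Z.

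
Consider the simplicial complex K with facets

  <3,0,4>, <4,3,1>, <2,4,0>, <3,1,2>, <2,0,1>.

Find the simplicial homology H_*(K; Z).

H_0 ≅ Z,  H_1 ≅ Z,  H_2 = 0.

Order the vertices as 0 < 1 < 2 < 3 < 4. Listing each simplex with vertices in this order, K has dimension 2 with simplices:

  0-simplices (5): [0], [1], [2], [3], [4]
  1-simplices (10): [0,1], [0,2], [0,3], [0,4], [1,2], [1,3], [1,4], [2,3], [2,4], [3,4]
  2-simplices (5): [0,1,2], [0,2,4], [0,3,4], [1,2,3], [1,3,4]

giving chain groups C_0 ≅ Z^5, C_1 ≅ Z^10, C_2 ≅ Z^5.

The boundary map ∂_1: C_1 → C_0 is given by ∂[p,q] = [q] − [p].
The 5×10 boundary matrix has rank 4 and Smith normal form diag(1,1,1,1).

∂_2: C_2 → C_1 acts by ∂[p,q,r] = [q,r] − [p,r] + [p,q]. For instance
  ∂[0,2,4] = [2,4] − [0,4] + [0,2],
  ∂[1,3,4] = [3,4] − [1,4] + [1,3].
This gives a 10×5 integer matrix of rank 5; reducing to Smith normal form yields diagonal entries (1,1,1,1,1).

Computing H_k = (kernel of ∂_k) / (image of ∂_{k+1}):

  H_0: rank C_0 − rank ∂_1 = 5 − 4 = 1, and the invariant factors of ∂_1 are all 1, so H_0 = Z.
  H_1: rank ker ∂_1 − rank ∂_2 = (10 − 4) − 5 = 1, and the invariant factors of ∂_2 are all 1, so H_1 = Z.
  H_2: rank ker ∂_2 − rank ∂_3 = (5 − 5) − 0 = 0, and there is no ∂_3, so H_2 = 0.

(K is a triangulation of the Möbius band.)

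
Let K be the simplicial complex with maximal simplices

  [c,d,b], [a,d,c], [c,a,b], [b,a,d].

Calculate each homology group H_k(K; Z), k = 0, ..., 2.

K has 4 vertices, 6 edges, 4 triangles.
rank ∂_0 = 0, rank ∂_1 = 3 ⇒ b_0 = 4 − 0 − 3 = 1; all invariant factors of ∂_1 are 1 so no torsion. So H_0 ≅ Z.
rank ∂_1 = 3, rank ∂_2 = 3 ⇒ b_1 = 6 − 3 − 3 = 0; all invariant factors of ∂_2 are 1 so no torsion. So H_1 ≅ 0.
rank ∂_2 = 3, rank ∂_3 = 0 ⇒ b_2 = 4 − 3 − 0 = 1. So H_2 ≅ Z.

H_0 = Z,  H_1 = 0,  H_2 = Z.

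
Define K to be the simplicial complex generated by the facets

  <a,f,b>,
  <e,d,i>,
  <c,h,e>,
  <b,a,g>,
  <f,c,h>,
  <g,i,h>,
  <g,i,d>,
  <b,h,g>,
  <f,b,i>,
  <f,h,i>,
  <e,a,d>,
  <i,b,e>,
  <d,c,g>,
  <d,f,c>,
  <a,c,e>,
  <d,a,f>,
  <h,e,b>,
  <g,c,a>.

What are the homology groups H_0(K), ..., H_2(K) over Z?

H_0 ≅ Z,  H_1 ≅ Z ⊕ Z_2,  H_2 = 0.

Take the total order a < b < c < d < e < f < g < h < i on the vertex set. Then K (dimension 2) consists of the simplices:

  0-simplices (9): a, b, c, d, e, f, g, h, i
  1-simplices (27): ab, ac, ad, ae, af, ag, be, bf, bg, bh, bi, cd, ce, cf, cg, ch, de, df, dg, di, eh, ei, fh, fi, gh, gi, hi
  2-simplices (18): abf, abg, ace, acg, ade, adf, beh, bei, bfi, bgh, cdf, cdg, ceh, cfh, dei, dgi, fhi, ghi

giving chain groups C_0 ≅ Z^9, C_1 ≅ Z^27, C_2 ≅ Z^18.

The boundary map ∂_1: C_1 → C_0 sends each edge [p,q] (with p < q) to q − p. For instance
  ∂dg = g − d.
The resulting 9×27 matrix has rank 8, and its Smith normal form has invariant factors (1,1,1,1,1,1,1,1).

Boundary ∂_2: C_2 → C_1 maps a triangle to the signed sum of its edges. For instance
  ∂abf = bf − af + ab,
  ∂cdf = df − cf + cd.
The resulting 27×18 matrix has rank 18, and its Smith normal form has invariant factors (1,1,1,1,1,1,1,1,1,1,1,1,1,1,1,1,1,2).

Now H_k = ker ∂_k / im ∂_{k+1}, so:

  H_0: rank C_0 − rank ∂_1 = 9 − 8 = 1, and the invariant factors of ∂_1 are all 1, so H_0 ≅ Z.
  H_1: rank ker ∂_1 − rank ∂_2 = (27 − 8) − 18 = 1, and ∂_2 has invariant factor 2 > 1, so H_1 ≅ Z ⊕ Z_2.
  H_2: rank ker ∂_2 − rank ∂_3 = (18 − 18) − 0 = 0, and there is no ∂_3, so H_2 ≅ 0.

As a check, the Euler characteristic is 9 − 27 + 18 = 0, which agrees with 1 − 1 + 0 = 0.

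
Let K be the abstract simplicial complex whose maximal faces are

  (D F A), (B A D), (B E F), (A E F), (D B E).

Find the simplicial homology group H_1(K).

H_1 = Z.

K has 5 vertices, 10 edges, 5 triangles.
rank ∂_1 = 4, rank ∂_2 = 5 ⇒ b_1 = 10 − 4 − 5 = 1; all invariant factors of ∂_2 are 1 so no torsion. So H_1 = Z.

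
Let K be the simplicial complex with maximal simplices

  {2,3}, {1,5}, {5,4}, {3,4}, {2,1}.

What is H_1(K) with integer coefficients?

We work with the vertex ordering 1 < 2 < 3 < 4 < 5. The simplices of K, each written with vertices in increasing order, are:

  0-simplices (5): [1], [2], [3], [4], [5]
  1-simplices (5): [1,2], [1,5], [2,3], [3,4], [4,5]

Hence C_0 ≅ Z^5, C_1 ≅ Z^5.

Boundary ∂_1: C_1 → C_0 is given by ∂[p,q] = [q] − [p].
The resulting 5×5 matrix has rank 4, and its Smith normal form has invariant factors (1,1,1,1).

Now H_k = ker ∂_k / im ∂_{k+1}, so:

  H_1: rank ker ∂_1 − rank ∂_2 = (5 − 4) − 0 = 1, and there is no ∂_2, so H_1 = Z.

H_1 ≅ Z.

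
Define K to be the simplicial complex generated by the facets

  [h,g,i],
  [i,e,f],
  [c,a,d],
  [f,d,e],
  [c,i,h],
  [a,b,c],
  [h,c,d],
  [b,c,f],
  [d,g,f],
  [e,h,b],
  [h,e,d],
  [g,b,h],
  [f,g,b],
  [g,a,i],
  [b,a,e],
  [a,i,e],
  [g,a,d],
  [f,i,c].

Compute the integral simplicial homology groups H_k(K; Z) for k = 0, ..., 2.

We work with the vertex ordering a < b < c < d < e < f < g < h < i. The simplices of K, each written with vertices in increasing order, are:

  0-simplices (9): a, b, c, d, e, f, g, h, i
  1-simplices (27): ab, ac, ad, ae, ag, ai, bc, be, bf, bg, bh, cd, cf, ch, ci, de, df, dg, dh, ef, eh, ei, fg, fi, gh, gi, hi
  2-simplices (18): abc, abe, acd, adg, aei, agi, bcf, beh, bfg, bgh, cdh, cfi, chi, def, deh, dfg, efi, ghi

giving chain groups C_0 ≅ Z^9, C_1 ≅ Z^27, C_2 ≅ Z^18.

The boundary map ∂_1: C_1 → C_0 maps an edge to its endpoints' difference, ∂[p,q] = q − p.
The 9×27 boundary matrix has rank 8 and Smith normal form diag(1,1,1,1,1,1,1,1).

∂_2: C_2 → C_1 maps a triangle to the signed sum of its edges. For instance
  ∂acd = cd − ad + ac,
  ∂agi = gi − ai + ag.
As a 27×18 matrix over Z this has rank 17, with invariant factors (1,1,1,1,1,1,1,1,1,1,1,1,1,1,1,1,1).

Computing H_k = (kernel of ∂_k) / (image of ∂_{k+1}):

  H_0: rank C_0 − rank ∂_1 = 9 − 8 = 1, and the invariant factors of ∂_1 are all 1, so H_0 = Z.
  H_1: rank ker ∂_1 − rank ∂_2 = (27 − 8) − 17 = 2, and the invariant factors of ∂_2 are all 1, so H_1 = Z^2.
  H_2: rank ker ∂_2 − rank ∂_3 = (18 − 17) − 0 = 1, and there is no ∂_3, so H_2 = Z.

As a check, the Euler characteristic is 9 − 27 + 18 = 0, which agrees with 1 − 2 + 1 = 0.
(K is a triangulation of the torus T^2.)

H_0 = Z,  H_1 = Z^2,  H_2 = Z.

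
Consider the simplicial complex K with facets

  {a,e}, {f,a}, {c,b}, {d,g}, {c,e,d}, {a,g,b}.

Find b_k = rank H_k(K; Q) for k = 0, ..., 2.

b_0 = 1, b_1 = 2, b_2 = 0.

K has 7 vertices, 10 edges, 2 triangles.
rank ∂_0 = 0, rank ∂_1 = 6 ⇒ b_0 = 7 − 0 − 6 = 1; all invariant factors of ∂_1 are 1 so no torsion. So H_0 ≅ Z.
rank ∂_1 = 6, rank ∂_2 = 2 ⇒ b_1 = 10 − 6 − 2 = 2; all invariant factors of ∂_2 are 1 so no torsion. So H_1 ≅ Z^2.
rank ∂_2 = 2, rank ∂_3 = 0 ⇒ b_2 = 2 − 2 − 0 = 0. So H_2 ≅ 0.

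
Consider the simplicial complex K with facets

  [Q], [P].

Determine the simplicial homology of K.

H_0 = Z^2.

Fix the vertex order P < Q and write every simplex with vertices in increasing order. Then dim K = 0 and the simplices of K are:

  0-simplices (2): P, Q

giving chain groups C_0 ≅ Z^2.

Now H_k = ker ∂_k / im ∂_{k+1}, so:

  H_0: rank C_0 − rank ∂_1 = 2 − 0 = 2, and there is no ∂_1, so H_0 ≅ Z^2.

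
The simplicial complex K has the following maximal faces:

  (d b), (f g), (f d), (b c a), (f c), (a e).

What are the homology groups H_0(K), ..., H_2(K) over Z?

H_0 ≅ Z,  H_1 ≅ Z,  H_2 = 0.

Fix the vertex order a < b < c < d < e < f < g and write every simplex with vertices in increasing order. Then dim K = 2 and the simplices of K are:

  0-simplices (7): a, b, c, d, e, f, g
  1-simplices (8): ab, ac, ae, bc, bd, cf, df, fg
  2-simplices (1): abc

Hence C_0 ≅ Z^7, C_1 ≅ Z^8, C_2 ≅ Z^1.

The boundary map ∂_1: C_1 → C_0 maps an edge to its endpoints' difference, ∂[p,q] = q − p.
The resulting 7×8 matrix has rank 6, and its Smith normal form has invariant factors (1,1,1,1,1,1).

∂_2: C_2 → C_1 sends each 2-simplex [p,q,r] to [q,r] − [p,r] + [p,q]. For instance
  ∂abc = bc − ac + ab.
The 8×1 boundary matrix has rank 1 and Smith normal form diag(1).

Now H_k = ker ∂_k / im ∂_{k+1}, so:

  H_0: rank C_0 − rank ∂_1 = 7 − 6 = 1, and the invariant factors of ∂_1 are all 1, so H_0 ≅ Z.
  H_1: rank ker ∂_1 − rank ∂_2 = (8 − 6) − 1 = 1, and the invariant factors of ∂_2 are all 1, so H_1 ≅ Z.
  H_2: rank ker ∂_2 − rank ∂_3 = (1 − 1) − 0 = 0, and there is no ∂_3, so H_2 ≅ 0.

As a check, the Euler characteristic is 7 − 8 + 1 = 0, which agrees with 1 − 1 + 0 = 0.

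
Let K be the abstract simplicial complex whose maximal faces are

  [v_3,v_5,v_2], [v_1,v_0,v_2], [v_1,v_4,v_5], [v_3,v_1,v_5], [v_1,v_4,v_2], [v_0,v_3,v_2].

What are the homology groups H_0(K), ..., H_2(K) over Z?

We work with the vertex ordering v_0 < v_1 < v_2 < v_3 < v_4 < v_5. The simplices of K, each written with vertices in increasing order, are:

  0-simplices (6): [v_0], [v_1], [v_2], [v_3], [v_4], [v_5]
  1-simplices (12): [v_0,v_1], [v_0,v_2], [v_0,v_3], [v_1,v_2], [v_1,v_3], [v_1,v_4], [v_1,v_5], [v_2,v_3], [v_2,v_4], [v_2,v_5], [v_3,v_5], [v_4,v_5]
  2-simplices (6): [v_0,v_1,v_2], [v_0,v_2,v_3], [v_1,v_2,v_4], [v_1,v_3,v_5], [v_1,v_4,v_5], [v_2,v_3,v_5]

so the chain groups are C_0 ≅ Z^6, C_1 ≅ Z^12, C_2 ≅ Z^6.

Boundary ∂_1: C_1 → C_0 sends each edge [p,q] (with p < q) to q − p. For instance
  ∂[v_1,v_2] = [v_2] − [v_1].
As a 6×12 matrix over Z this has rank 5, with invariant factors (1,1,1,1,1).

Boundary ∂_2: C_2 → C_1 sends each 2-simplex [p,q,r] to [q,r] − [p,r] + [p,q]. For instance
  ∂[v_1,v_2,v_4] = [v_2,v_4] − [v_1,v_4] + [v_1,v_2],
  ∂[v_1,v_3,v_5] = [v_3,v_5] − [v_1,v_5] + [v_1,v_3].
The resulting 12×6 matrix has rank 6, and its Smith normal form has invariant factors (1,1,1,1,1,1).

Computing H_k = (kernel of ∂_k) / (image of ∂_{k+1}):

  H_0: rank C_0 − rank ∂_1 = 6 − 5 = 1, and the invariant factors of ∂_1 are all 1, so H_0 ≅ Z.
  H_1: rank ker ∂_1 − rank ∂_2 = (12 − 5) − 6 = 1, and the invariant factors of ∂_2 are all 1, so H_1 ≅ Z.
  H_2: rank ker ∂_2 − rank ∂_3 = (6 − 6) − 0 = 0, and there is no ∂_3, so H_2 ≅ 0.

H_0 = Z,  H_1 = Z,  H_2 = 0.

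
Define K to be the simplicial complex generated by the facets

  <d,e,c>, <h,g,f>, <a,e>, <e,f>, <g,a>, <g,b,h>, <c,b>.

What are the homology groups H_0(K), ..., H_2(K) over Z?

We work with the vertex ordering a < b < c < d < e < f < g < h. The simplices of K, each written with vertices in increasing order, are:

  0-simplices (8): a, b, c, d, e, f, g, h
  1-simplices (12): ae, ag, bc, bg, bh, cd, ce, de, ef, fg, fh, gh
  2-simplices (3): bgh, cde, fgh

Hence C_0 ≅ Z^8, C_1 ≅ Z^12, C_2 ≅ Z^3.

The boundary map ∂_1: C_1 → C_0 is given by ∂[p,q] = [q] − [p].
The 8×12 boundary matrix has rank 7 and Smith normal form diag(1,1,1,1,1,1,1).

Boundary ∂_2: C_2 → C_1 maps a triangle to the signed sum of its edges. For instance
  ∂bgh = gh − bh + bg,
  ∂cde = de − ce + cd.
As a 12×3 matrix over Z this has rank 3, with invariant factors (1,1,1).

Now H_k = ker ∂_k / im ∂_{k+1}, so:

  H_0: rank C_0 − rank ∂_1 = 8 − 7 = 1, and the invariant factors of ∂_1 are all 1, so H_0 = Z.
  H_1: rank ker ∂_1 − rank ∂_2 = (12 − 7) − 3 = 2, and the invariant factors of ∂_2 are all 1, so H_1 = Z^2.
  H_2: rank ker ∂_2 − rank ∂_3 = (3 − 3) − 0 = 0, and there is no ∂_3, so H_2 = 0.

H_0 ≅ Z,  H_1 ≅ Z^2,  H_2 = 0.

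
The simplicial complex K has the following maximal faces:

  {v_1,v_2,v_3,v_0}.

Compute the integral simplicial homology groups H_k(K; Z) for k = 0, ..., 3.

Take the total order v_0 < v_1 < v_2 < v_3 on the vertex set. Then K (dimension 3) consists of the simplices:

  0-simplices (4): [v_0], [v_1], [v_2], [v_3]
  1-simplices (6): [v_0,v_1], [v_0,v_2], [v_0,v_3], [v_1,v_2], [v_1,v_3], [v_2,v_3]
  2-simplices (4): [v_0,v_1,v_2], [v_0,v_1,v_3], [v_0,v_2,v_3], [v_1,v_2,v_3]
  3-simplices (1): [v_0,v_1,v_2,v_3]

giving chain groups C_0 ≅ Z^4, C_1 ≅ Z^6, C_2 ≅ Z^4, C_3 ≅ Z^1.

∂_1: C_1 → C_0 maps an edge to its endpoints' difference, ∂[p,q] = q − p. For instance
  ∂[v_1,v_2] = [v_2] − [v_1].
The resulting 4×6 matrix has rank 3, and its Smith normal form has invariant factors (1,1,1).

Boundary ∂_2: C_2 → C_1 acts by ∂[p,q,r] = [q,r] − [p,r] + [p,q]. For instance
  ∂[v_0,v_2,v_3] = [v_2,v_3] − [v_0,v_3] + [v_0,v_2],
  ∂[v_1,v_2,v_3] = [v_2,v_3] − [v_1,v_3] + [v_1,v_2].
The resulting 6×4 matrix has rank 3, and its Smith normal form has invariant factors (1,1,1).

∂_3: C_3 → C_2 sends each 3-simplex σ to the alternating sum Σ_i (−1)^i (σ with its i-th vertex removed). For instance
  ∂[v_0,v_1,v_2,v_3] = [v_1,v_2,v_3] − [v_0,v_2,v_3] + [v_0,v_1,v_3] − [v_0,v_1,v_2].
The resulting 4×1 matrix has rank 1, and its Smith normal form has invariant factors (1).

Computing H_k = (kernel of ∂_k) / (image of ∂_{k+1}):

  H_0: rank C_0 − rank ∂_1 = 4 − 3 = 1, and the invariant factors of ∂_1 are all 1, so H_0 ≅ Z.
  H_1: rank ker ∂_1 − rank ∂_2 = (6 − 3) − 3 = 0, and the invariant factors of ∂_2 are all 1, so H_1 ≅ 0.
  H_2: rank ker ∂_2 − rank ∂_3 = (4 − 3) − 1 = 0, and the invariant factors of ∂_3 are all 1, so H_2 ≅ 0.
  H_3: rank ker ∂_3 − rank ∂_4 = (1 − 1) − 0 = 0, and there is no ∂_4, so H_3 ≅ 0.

(K is a triangulation of the 3-simplex.)

H_0 ≅ Z,  H_1 = 0,  H_2 = 0,  H_3 = 0.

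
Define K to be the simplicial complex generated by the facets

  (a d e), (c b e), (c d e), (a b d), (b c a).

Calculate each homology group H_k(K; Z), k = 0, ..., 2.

Take the total order a < b < c < d < e on the vertex set. Then K (dimension 2) consists of the simplices:

  0-simplices (5): a, b, c, d, e
  1-simplices (10): ab, ac, ad, ae, bc, bd, be, cd, ce, de
  2-simplices (5): abc, abd, ade, bce, cde

Hence C_0 ≅ Z^5, C_1 ≅ Z^10, C_2 ≅ Z^5.

∂_1: C_1 → C_0 is given by ∂[p,q] = [q] − [p]. For instance
  ∂ad = d − a.
The resulting 5×10 matrix has rank 4, and its Smith normal form has invariant factors (1,1,1,1).

∂_2: C_2 → C_1 acts by ∂[p,q,r] = [q,r] − [p,r] + [p,q]. For instance
  ∂abd = bd − ad + ab,
  ∂ade = de − ae + ad.
This gives a 10×5 integer matrix of rank 5; reducing to Smith normal form yields diagonal entries (1,1,1,1,1).

From H_k ≅ ker(∂_k) / im(∂_{k+1}) we obtain:

  H_0: rank C_0 − rank ∂_1 = 5 − 4 = 1, and the invariant factors of ∂_1 are all 1, so H_0 = Z.
  H_1: rank ker ∂_1 − rank ∂_2 = (10 − 4) − 5 = 1, and the invariant factors of ∂_2 are all 1, so H_1 = Z.
  H_2: rank ker ∂_2 − rank ∂_3 = (5 − 5) − 0 = 0, and there is no ∂_3, so H_2 = 0.

H_0 ≅ Z,  H_1 ≅ Z,  H_2 = 0.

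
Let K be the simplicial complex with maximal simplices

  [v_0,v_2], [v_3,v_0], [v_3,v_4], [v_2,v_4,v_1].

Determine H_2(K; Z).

K has 5 vertices, 6 edges, 1 triangle.
rank ∂_2 = 1, rank ∂_3 = 0 ⇒ b_2 = 1 − 1 − 0 = 0. So H_2 = 0.

H_2 ≅ 0.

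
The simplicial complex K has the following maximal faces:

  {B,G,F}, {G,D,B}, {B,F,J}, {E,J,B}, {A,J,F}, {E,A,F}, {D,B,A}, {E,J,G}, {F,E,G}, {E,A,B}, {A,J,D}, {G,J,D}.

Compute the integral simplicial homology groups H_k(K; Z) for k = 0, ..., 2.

H_0 ≅ Z,  H_1 ≅ Z/2Z,  H_2 = 0.

Fix the vertex order A < B < D < E < F < G < J and write every simplex with vertices in increasing order. Then dim K = 2 and the simplices of K are:

  0-simplices (7): A, B, D, E, F, G, J
  1-simplices (18): AB, AD, AE, AF, AJ, BD, BE, BF, BG, BJ, DG, DJ, EF, EG, EJ, FG, FJ, GJ
  2-simplices (12): ABD, ABE, ADJ, AEF, AFJ, BDG, BEJ, BFG, BFJ, DGJ, EFG, EGJ

so the chain groups are C_0 ≅ Z^7, C_1 ≅ Z^18, C_2 ≅ Z^12.

The boundary map ∂_1: C_1 → C_0 sends each edge [p,q] (with p < q) to q − p. For instance
  ∂BE = E − B.
The 7×18 boundary matrix has rank 6 and Smith normal form diag(1,1,1,1,1,1).

Boundary ∂_2: C_2 → C_1 sends each 2-simplex [p,q,r] to [q,r] − [p,r] + [p,q]. For instance
  ∂BFJ = FJ − BJ + BF,
  ∂AEF = EF − AF + AE.
This gives a 18×12 integer matrix of rank 12; reducing to Smith normal form yields diagonal entries (1,1,1,1,1,1,1,1,1,1,1,2).

Computing H_k = (kernel of ∂_k) / (image of ∂_{k+1}):

  H_0: rank C_0 − rank ∂_1 = 7 − 6 = 1, and the invariant factors of ∂_1 are all 1, so H_0 ≅ Z.
  H_1: rank ker ∂_1 − rank ∂_2 = (18 − 6) − 12 = 0, and ∂_2 has invariant factor 2 > 1, so H_1 ≅ Z/2Z.
  H_2: rank ker ∂_2 − rank ∂_3 = (12 − 12) − 0 = 0, and there is no ∂_3, so H_2 ≅ 0.

As a check, the Euler characteristic is 7 − 18 + 12 = 1, which agrees with 1 − 0 + 0 = 1.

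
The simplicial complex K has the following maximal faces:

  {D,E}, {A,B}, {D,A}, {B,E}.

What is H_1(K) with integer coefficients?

H_1 = Z.

K has 4 vertices, 4 edges.
rank ∂_1 = 3, rank ∂_2 = 0 ⇒ b_1 = 4 − 3 − 0 = 1. So H_1 = Z.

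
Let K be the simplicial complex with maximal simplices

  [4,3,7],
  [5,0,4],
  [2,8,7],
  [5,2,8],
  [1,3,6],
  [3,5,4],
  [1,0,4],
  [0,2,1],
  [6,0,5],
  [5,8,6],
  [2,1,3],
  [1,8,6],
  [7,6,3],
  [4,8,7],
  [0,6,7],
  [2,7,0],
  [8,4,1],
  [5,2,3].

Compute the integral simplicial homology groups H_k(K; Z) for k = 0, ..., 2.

H_0 = Z,  H_1 = Z^2,  H_2 = Z.

Take the total order 0 < 1 < 2 < 3 < 4 < 5 < 6 < 7 < 8 on the vertex set. Then K (dimension 2) consists of the simplices:

  0-simplices (9): [0], [1], [2], [3], [4], [5], [6], [7], [8]
  1-simplices (27): (27 of them)
  2-simplices (18): [0,1,2], [0,1,4], [0,2,7], [0,4,5], [0,5,6], [0,6,7], [1,2,3], [1,3,6], [1,4,8], [1,6,8], [2,3,5], [2,5,8], [2,7,8], [3,4,5], [3,4,7], [3,6,7], [4,7,8], [5,6,8]

giving chain groups C_0 ≅ Z^9, C_1 ≅ Z^27, C_2 ≅ Z^18.

Boundary ∂_1: C_1 → C_0 is given by ∂[p,q] = [q] − [p]. For instance
  ∂[5,8] = [8] − [5].
The 9×27 boundary matrix has rank 8 and Smith normal form diag(1,1,1,1,1,1,1,1).

∂_2: C_2 → C_1 acts by ∂[p,q,r] = [q,r] − [p,r] + [p,q]. For instance
  ∂[5,6,8] = [6,8] − [5,8] + [5,6],
  ∂[3,4,7] = [4,7] − [3,7] + [3,4].
As a 27×18 matrix over Z this has rank 17, with invariant factors (1,1,1,1,1,1,1,1,1,1,1,1,1,1,1,1,1).

From H_k ≅ ker(∂_k) / im(∂_{k+1}) we obtain:

  H_0: rank C_0 − rank ∂_1 = 9 − 8 = 1, and the invariant factors of ∂_1 are all 1, so H_0 = Z.
  H_1: rank ker ∂_1 − rank ∂_2 = (27 − 8) − 17 = 2, and the invariant factors of ∂_2 are all 1, so H_1 = Z^2.
  H_2: rank ker ∂_2 − rank ∂_3 = (18 − 17) − 0 = 1, and there is no ∂_3, so H_2 = Z.

As a check, the Euler characteristic is 9 − 27 + 18 = 0, which agrees with 1 − 2 + 1 = 0.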